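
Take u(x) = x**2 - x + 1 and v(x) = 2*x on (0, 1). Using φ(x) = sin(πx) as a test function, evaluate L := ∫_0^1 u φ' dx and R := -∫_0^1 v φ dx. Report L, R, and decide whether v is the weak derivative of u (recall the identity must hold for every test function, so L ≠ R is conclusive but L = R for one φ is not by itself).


LHS = 0, RHS = -2/π. No, v is not the weak derivative of u.

u(x) = x**2 - x + 1, classical derivative u'(x) = 2*x - 1.
φ(x) = sin(πx), so φ'(x) = π*cos(π*x).
Note φ(0) = φ(1) = 0, so the boundary term u·φ vanishes.
LHS = ∫_0^1 u(x) φ'(x) dx = ∫_0^1 (π*x^2*cos(π*x) - π*x*cos(π*x) + π*cos(π*x)) dx. Term by term:
  ∫_0^1 π*cos(π*x) dx = 0;  ∫_0^1 π*x^2*cos(π*x) dx = -2/π;  ∫_0^1 -π*x*cos(π*x) dx = 2/π.
Sum: 0 − 2/π + 2/π = 0.
So LHS = 0.
∫_0^1 v(x) φ(x) dx = ∫_0^1 (2*x*sin(π*x)) dx. Term by term:
  ∫_0^1 2*x*sin(π*x) dx = 2/π.
So RHS = -∫_0^1 v(x) φ(x) dx = -2/π.
LHS − RHS = 2/π ≠ 0, so the identity fails.
(For a valid weak derivative the identity must hold for EVERY test function, in particular this one. The failure shows v is NOT the weak derivative of u.)
Correct weak derivative would be u'(x) = 2*x - 1.


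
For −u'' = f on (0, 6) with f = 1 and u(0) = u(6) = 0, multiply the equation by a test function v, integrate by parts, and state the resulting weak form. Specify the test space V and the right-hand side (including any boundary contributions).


V = H^1_0(0, 6) (so v(0) = v(6) = 0); weak form: ∫_0^6 u'v' dx = ∫_0^6 (1) v dx for all v ∈ V.

Multiply both sides by a test function v and integrate from 0 to 6:
  ∫_0^6 −u''(x) v(x) dx = ∫_0^6 f(x) v(x) dx.
Integrate the LHS by parts once:
  ∫_0^6 −u'' v dx = −[u'(x) v(x)]_0^6 + ∫_0^6 u'(x) v'(x) dx.
Thus ∫_0^6 u'(x) v'(x) dx = ∫_0^6 f(x) v(x) dx + [u'(x) v(x)]_0^6.
Choose V so that boundary terms are either known or forced to vanish.
u is Dirichlet: u(0) = u(6) = 0. Let V = H^1_0(0, 6); then v(0) = v(6) = 0, and [u' v]_0^6 = 0.
Weak formulation: find u (satisfying any essential BC) such that ∫_0^6 u'(x) v'(x) dx = ∫_0^6 f v dx for all v ∈ V.
Substituting f(x) = 1, the right-hand side is ∫_0^6 (1) v dx.


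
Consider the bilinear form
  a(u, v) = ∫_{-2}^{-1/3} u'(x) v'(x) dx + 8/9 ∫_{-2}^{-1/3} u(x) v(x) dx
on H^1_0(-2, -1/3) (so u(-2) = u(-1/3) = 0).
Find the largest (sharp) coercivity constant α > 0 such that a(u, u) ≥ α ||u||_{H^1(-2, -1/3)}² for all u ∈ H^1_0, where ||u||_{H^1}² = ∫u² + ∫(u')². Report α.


α = (200 + 81*π^2)/(9*(25 + 9*π^2))

Coercivity of a(·,·) on H^1_0(-2, -1/3) means a(u, u) ≥ α ||u||_{H^1}² for every u ∈ H^1_0.
The interval has length L = 5/3, and Poincaré/coercivity depend only on L. Here a(u, u) = ∫(u')² + (8/9)·∫u².
Here 0 < c = 8/9 < 1. The condition a(u,u) ≥ α||u||_{H^1}² reads (1−α)∫(u')² ≥ (α−c)∫u². Any admissible α is ≤ 1 (rapidly oscillating u have ∫u²/∫(u')² → 0), and α = 1 would force 0 ≥ (1−c)∫u², impossible since c < 1; so 1−α > 0. By the sharp Poincaré inequality on H^1_0 of an interval of length L, ∫(u')² ≥ (π/L)²∫u² with equality for the first sine mode sin(π(x−x₀)/L) (x₀ the left endpoint), so the inequality holds for all u iff (1−α)(π/L)² ≥ α − c, i.e. α ≤ ((π/L)² + c)/((π/L)² + 1) = (1 + c(L/π)²)/(1 + (L/π)²). With (π/L)² = 9*π^2/25 and c = 8/9, the largest admissible constant is α = ((π/L)² + c)/((π/L)² + 1).
Simplifying, α = (200 + 81*π^2)/(9*(25 + 9*π^2)).


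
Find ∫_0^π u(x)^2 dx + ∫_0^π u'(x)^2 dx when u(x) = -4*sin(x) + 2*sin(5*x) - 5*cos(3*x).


||u||_{H^1(0,π)}^2 = 193*π

u'(x) = 15*sin(3*x) - 4*cos(x) + 10*cos(5*x).
Expand u² and (u')² and integrate term by term on (0, π), using: for integers n ≥ 1, ∫_0^π sin²(nx) dx = ∫_0^π cos²(nx) dx = π/2; for n ≠ n', ∫_0^π sin(nx)sin(n'x) dx = ∫_0^π cos(nx)cos(n'x) dx = 0; and by product-to-sum, ∫_0^π sin(nx)cos(n'x) dx = ½∫_0^π [sin((n+n')x) + sin((n−n')x)] dx, which is 0 when n+n' is even and 2n/(n²−n'²) when n+n' is odd (it need not vanish on (0, π)).
  u² squared terms: (-5)²·∫cos(3x)² dx = 25·π/2 = 25*π/2;  (-4)²·∫sin(x)² dx = 16·π/2 = 8*π;  (2)²·∫sin(5x)² dx = 4·π/2 = 2*π.
  u² cross terms: 2·(-5)·(-4)·∫cos(3x)·sin(x) dx = 40·(0) = 0;  2·(-5)·(2)·∫cos(3x)·sin(5x) dx = -20·(0) = 0;  2·(-4)·(2)·∫sin(x)·sin(5x) dx = -16·(0) = 0.
  So ∫_0^π u² dx = 25*π/2 + 8*π + 2*π + 0 + 0 + 0 = 45*π/2.
  (u')² squared terms: (-4)²·∫cos(x)² dx = 16·π/2 = 8*π;  (10)²·∫cos(5x)² dx = 100·π/2 = 50*π;  (15)²·∫sin(3x)² dx = 225·π/2 = 225*π/2.
  (u')² cross terms: 2·(-4)·(10)·∫cos(x)·cos(5x) dx = -80·(0) = 0;  2·(-4)·(15)·∫cos(x)·sin(3x) dx = -120·(0) = 0;  2·(10)·(15)·∫cos(5x)·sin(3x) dx = 300·(0) = 0.
  So ∫_0^π (u')² dx = 8*π + 50*π + 225*π/2 + 0 + 0 + 0 = 341*π/2.
||u||_{H^1}^2 = (45*π/2) + (341*π/2) = 193*π.


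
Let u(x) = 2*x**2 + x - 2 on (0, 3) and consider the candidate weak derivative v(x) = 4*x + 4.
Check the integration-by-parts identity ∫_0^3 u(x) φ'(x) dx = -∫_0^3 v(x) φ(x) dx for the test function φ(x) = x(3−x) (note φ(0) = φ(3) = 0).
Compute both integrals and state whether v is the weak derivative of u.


LHS = -63/2, RHS = -45. No, v is not the weak derivative of u.

u(x) = 2*x**2 + x - 2, classical derivative u'(x) = 4*x + 1.
φ(x) = x(3−x), so φ'(x) = 3 - 2*x.
Note φ(0) = φ(3) = 0, so the boundary term u·φ vanishes.
LHS = ∫_0^3 u(x) φ'(x) dx = ∫_0^3 (-4*x^3 + 4*x^2 + 7*x - 6) dx. Term by term:
  ∫_0^3 -4*x^3 dx = -81;  ∫_0^3 4*x^2 dx = 36;  ∫_0^3 7*x dx = 63/2;
  ∫_0^3 -6 dx = -18.
Sum: -81 + 36 + 63/2 − 18 = -63/2.
So LHS = -63/2.
∫_0^3 v(x) φ(x) dx = ∫_0^3 (-4*x^3 + 8*x^2 + 12*x) dx. Term by term:
  ∫_0^3 -4*x^3 dx = -81;  ∫_0^3 8*x^2 dx = 72;  ∫_0^3 12*x dx = 54.
Sum: -81 + 72 + 54 = 45.
So RHS = -∫_0^3 v(x) φ(x) dx = -45.
LHS − RHS = 27/2 ≠ 0, so the identity fails.
(For a valid weak derivative the identity must hold for EVERY test function, in particular this one. The failure shows v is NOT the weak derivative of u.)
Correct weak derivative would be u'(x) = 4*x + 1.


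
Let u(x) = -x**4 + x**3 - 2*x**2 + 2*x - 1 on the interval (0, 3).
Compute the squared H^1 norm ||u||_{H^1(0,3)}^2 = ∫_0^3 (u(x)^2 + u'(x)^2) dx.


||u||_{H^1}^2 = 98697/20

The H^1 norm (squared) on an interval (0, L) is
  ||u||_{H^1}^2 = ∫_0^L u(x)^2 dx + ∫_0^L u'(x)^2 dx.
Compute u'(x) = -4*x**3 + 3*x**2 - 4*x + 2.
Then u(x)^2 = x**8 - 2*x**7 + 5*x**6 - 8*x**5 + 10*x**4 - 10*x**3 + 8*x**2 - 4*x + 1 and u'(x)^2 = 16*x**6 - 24*x**5 + 41*x**4 - 40*x**3 + 28*x**2 - 16*x + 4.
Integrate each monomial from 0 to 3 using ∫_0^3 c·x^n dx = c·3^(n+1)/(n+1):
  ∫_0^3 u(x)^2 dx = ∫_0^3 (x^8 - 2*x^7 + 5*x^6 - 8*x^5 + 10*x^4 - 10*x^3 + 8*x^2 - 4*x + 1) dx. Term by term:
    ∫_0^3 x^8 dx = 2187;  ∫_0^3 -2*x^7 dx = -6561/4;  ∫_0^3 5*x^6 dx = 10935/7;
    ∫_0^3 -8*x^5 dx = -972;  ∫_0^3 10*x^4 dx = 486;  ∫_0^3 -10*x^3 dx = -405/2;
    ∫_0^3 8*x^2 dx = 72;  ∫_0^3 -4*x dx = -18;  ∫_0^3 1 dx = 3.
  Sum: 2187 − 6561/4 + 10935/7 − 972 + 486 − 405/2 + 72 − 18 + 3 = 41367/28.
  ∫_0^3 u'(x)^2 dx = ∫_0^3 (16*x^6 - 24*x^5 + 41*x^4 - 40*x^3 + 28*x^2 - 16*x + 4) dx. Term by term:
    ∫_0^3 16*x^6 dx = 34992/7;  ∫_0^3 -24*x^5 dx = -2916;  ∫_0^3 41*x^4 dx = 9963/5;
    ∫_0^3 -40*x^3 dx = -810;  ∫_0^3 28*x^2 dx = 252;  ∫_0^3 -16*x dx = -72;
    ∫_0^3 4 dx = 12.
  Sum: 34992/7 − 2916 + 9963/5 − 810 + 252 − 72 + 12 = 121011/35.
Adding: ||u||_{H^1}^2 = 41367/28 + 121011/35 = 98697/20.


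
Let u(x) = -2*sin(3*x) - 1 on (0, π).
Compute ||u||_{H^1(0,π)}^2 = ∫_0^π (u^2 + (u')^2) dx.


||u||_{H^1(0,π)}^2 = 8/3 + 21*π

u'(x) = -6*cos(3*x).
Expand u² and (u')² and integrate term by term on (0, π), using: for integers n ≥ 1, ∫_0^π sin²(nx) dx = ∫_0^π cos²(nx) dx = π/2; for n ≠ n', ∫_0^π sin(nx)sin(n'x) dx = ∫_0^π cos(nx)cos(n'x) dx = 0; and by product-to-sum, ∫_0^π sin(nx)cos(n'x) dx = ½∫_0^π [sin((n+n')x) + sin((n−n')x)] dx, which is 0 when n+n' is even and 2n/(n²−n'²) when n+n' is odd (it need not vanish on (0, π)). For the constant mode: ∫_0^π 1 dx = π, ∫_0^π cos(nx) dx = 0, ∫_0^π sin(nx) dx = (1−(−1)^n)/n.
  u² squared terms: (-1)²·∫1 dx = 1·π = π;  (-2)²·∫sin(3x)² dx = 4·π/2 = 2*π.
  u² cross terms: 2·(-1)·(-2)·∫1·sin(3x) dx = 4·(2/3) = 8/3.
  So ∫_0^π u² dx = π + 2*π + 8/3 = 8/3 + 3*π.
  (u')² squared terms: (-6)²·∫cos(3x)² dx = 36·π/2 = 18*π.
  So ∫_0^π (u')² dx = 18*π.
||u||_{H^1}^2 = (8/3 + 3*π) + (18*π) = 8/3 + 21*π.


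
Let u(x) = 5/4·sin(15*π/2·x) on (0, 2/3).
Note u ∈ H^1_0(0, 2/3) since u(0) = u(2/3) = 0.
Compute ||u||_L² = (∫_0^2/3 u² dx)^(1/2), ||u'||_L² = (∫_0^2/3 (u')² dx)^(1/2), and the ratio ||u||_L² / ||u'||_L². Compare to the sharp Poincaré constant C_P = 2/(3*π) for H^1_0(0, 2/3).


||u||_L² / ||u'||_L² = 2/(15*π) < C_P = 2/(3*π).

u(x) = 5/4·sin(15*π/2·x), so u'(x) = 75*π*cos(15*π*x/2)/8.
Writing u(x) = A·sin(kπx/L) with A = 5/4 and k = 5, use ∫_0^L sin²(kπx/L) dx = L/2 and ∫_0^L cos²(kπx/L) dx = L/2.
u² = 25/16·sin²(15*π/2·x) and (u')² = 5625*π^2/64·cos²(15*π/2·x), and each of sin², cos² integrates to L/2 = 1/3 over (0, 2/3).
∫_0^2/3 u² dx = 25/48, so ||u||_L² = 5*sqrt(3)/12.
∫_0^2/3 (u')² dx = 1875*π^2/64, so ||u'||_L² = 25*sqrt(3)*π/8.
Ratio ||u||_L² / ||u'||_L² = 2/(15*π).
Sharp Poincaré constant on H^1_0(0, 2/3) is C_P = L/π = 2/(3*π), achieved by sin(3*π/2·x).
This is the k = 5 harmonic; the ratio L/(kπ) is strictly less than C_P = L/π, consistent with the sharp inequality ||u||_L² ≤ C_P ||u'||_L².


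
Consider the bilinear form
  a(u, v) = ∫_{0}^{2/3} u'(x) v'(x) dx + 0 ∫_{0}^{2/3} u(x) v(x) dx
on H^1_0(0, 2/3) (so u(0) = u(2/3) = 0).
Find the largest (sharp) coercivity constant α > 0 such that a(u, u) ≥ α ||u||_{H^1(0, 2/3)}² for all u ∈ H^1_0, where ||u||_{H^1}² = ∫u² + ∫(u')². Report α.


α = 9*π^2/(4 + 9*π^2)

Coercivity of a(·,·) on H^1_0(0, 2/3) means a(u, u) ≥ α ||u||_{H^1}² for every u ∈ H^1_0.
The interval has length L = 2/3, and Poincaré/coercivity depend only on L. Here a(u, u) = ∫(u')² + (0)·∫u².
Here c = 0, so a(u,u) = ∫(u')² alone. The condition a(u,u) ≥ α||u||_{H^1}² reads (1−α)∫(u')² ≥ (α−c)∫u². Any admissible α is ≤ 1 (rapidly oscillating u have ∫u²/∫(u')² → 0), and α = 1 would force 0 ≥ (1−c)∫u², impossible since c < 1; so 1−α > 0. By the sharp Poincaré inequality on H^1_0 of an interval of length L, ∫(u')² ≥ (π/L)²∫u² with equality for the first sine mode sin(π(x−x₀)/L) (x₀ the left endpoint), so the inequality holds for all u iff (1−α)(π/L)² ≥ α − c, i.e. α ≤ ((π/L)² + c)/((π/L)² + 1) = (1 + c(L/π)²)/(1 + (L/π)²). (Direct route, valid since c ≤ 0: Poincaré gives c∫u² ≥ c(L/π)²∫(u')², so a(u,u) ≥ (1 + c(L/π)²)∫(u')², while ||u||_{H^1}² ≤ (1 + (L/π)²)∫(u')²; dividing yields the same α.) With (π/L)² = 9*π^2/4 and c = 0, the largest admissible constant is α = ((π/L)² + c)/((π/L)² + 1).
Simplifying, α = 9*π^2/(4 + 9*π^2).


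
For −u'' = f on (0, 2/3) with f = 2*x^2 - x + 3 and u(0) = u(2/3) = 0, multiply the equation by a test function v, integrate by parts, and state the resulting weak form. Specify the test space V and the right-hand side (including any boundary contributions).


V = H^1_0(0, 2/3) (so v(0) = v(2/3) = 0); weak form: ∫_0^2/3 u'v' dx = ∫_0^2/3 (2*x^2 - x + 3) v dx for all v ∈ V.

Multiply both sides by a test function v and integrate from 0 to 2/3:
  ∫_0^2/3 −u''(x) v(x) dx = ∫_0^2/3 f(x) v(x) dx.
Integrate the LHS by parts once:
  ∫_0^2/3 −u'' v dx = −[u'(x) v(x)]_0^2/3 + ∫_0^2/3 u'(x) v'(x) dx.
Thus ∫_0^2/3 u'(x) v'(x) dx = ∫_0^2/3 f(x) v(x) dx + [u'(x) v(x)]_0^2/3.
Choose V so that boundary terms are either known or forced to vanish.
u is Dirichlet: u(0) = u(2/3) = 0. Let V = H^1_0(0, 2/3); then v(0) = v(2/3) = 0, and [u' v]_0^2/3 = 0.
Weak formulation: find u (satisfying any essential BC) such that ∫_0^2/3 u'(x) v'(x) dx = ∫_0^2/3 f v dx for all v ∈ V.
Substituting f(x) = 2*x^2 - x + 3, the right-hand side is ∫_0^2/3 (2*x^2 - x + 3) v dx.


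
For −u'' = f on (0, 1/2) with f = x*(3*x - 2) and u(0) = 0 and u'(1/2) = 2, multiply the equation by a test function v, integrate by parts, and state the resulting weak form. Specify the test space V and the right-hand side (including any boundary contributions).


V = {v ∈ H^1(0, 1/2) : v(0) = 0} (test functions vanish at x = 0 where u is specified); weak form: ∫_0^1/2 u'v' dx = ∫_0^1/2 (x*(3*x - 2)) v dx + 2·v(1/2) for all v ∈ V.

Multiply both sides by a test function v and integrate from 0 to 1/2:
  ∫_0^1/2 −u''(x) v(x) dx = ∫_0^1/2 f(x) v(x) dx.
Integrate the LHS by parts once:
  ∫_0^1/2 −u'' v dx = −[u'(x) v(x)]_0^1/2 + ∫_0^1/2 u'(x) v'(x) dx.
Thus ∫_0^1/2 u'(x) v'(x) dx = ∫_0^1/2 f(x) v(x) dx + [u'(x) v(x)]_0^1/2.
Choose V so that boundary terms are either known or forced to vanish.
Mixed BC: u(0) = 0 (Dirichlet) and u'(1/2) = 2 (Neumann). Define V = {v ∈ H^1(0, 1/2) : v(0) = 0}. Then [u' v]_0^1/2 = u'(1/2)·v(1/2) − u'(0)·0 = 2·v(1/2).
Weak formulation: find u (satisfying any essential BC) such that ∫_0^1/2 u'(x) v'(x) dx = ∫_0^1/2 f v dx + 2·v(1/2) for all v ∈ V (Dirichlet at 0 absorbed into V; Neumann datum at x = 1/2 contributes the boundary term).
Substituting f(x) = x*(3*x - 2), the right-hand side is ∫_0^1/2 (x*(3*x - 2)) v dx + 2·v(1/2).


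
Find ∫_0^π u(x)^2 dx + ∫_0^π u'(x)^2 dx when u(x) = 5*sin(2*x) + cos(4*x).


||u||_{H^1(0,π)}^2 = 71*π

u'(x) = -4*sin(4*x) + 10*cos(2*x).
Expand u² and (u')² and integrate term by term on (0, π), using: for integers n ≥ 1, ∫_0^π sin²(nx) dx = ∫_0^π cos²(nx) dx = π/2; for n ≠ n', ∫_0^π sin(nx)sin(n'x) dx = ∫_0^π cos(nx)cos(n'x) dx = 0; and by product-to-sum, ∫_0^π sin(nx)cos(n'x) dx = ½∫_0^π [sin((n+n')x) + sin((n−n')x)] dx, which is 0 when n+n' is even and 2n/(n²−n'²) when n+n' is odd (it need not vanish on (0, π)).
  u² squared terms: (5)²·∫sin(2x)² dx = 25·π/2 = 25*π/2;  (1)²·∫cos(4x)² dx = 1·π/2 = π/2.
  u² cross terms: 2·(5)·(1)·∫sin(2x)·cos(4x) dx = 10·(0) = 0.
  So ∫_0^π u² dx = 25*π/2 + π/2 + 0 = 13*π.
  (u')² squared terms: (-4)²·∫sin(4x)² dx = 16·π/2 = 8*π;  (10)²·∫cos(2x)² dx = 100·π/2 = 50*π.
  (u')² cross terms: 2·(-4)·(10)·∫sin(4x)·cos(2x) dx = -80·(0) = 0.
  So ∫_0^π (u')² dx = 8*π + 50*π + 0 = 58*π.
||u||_{H^1}^2 = (13*π) + (58*π) = 71*π.


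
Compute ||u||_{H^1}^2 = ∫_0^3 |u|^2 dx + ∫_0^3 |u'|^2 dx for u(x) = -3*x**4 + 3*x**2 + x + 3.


||u||_{H^1}^2 = 511257/10

The H^1 norm (squared) on an interval (0, L) is
  ||u||_{H^1}^2 = ∫_0^L u(x)^2 dx + ∫_0^L u'(x)^2 dx.
Compute u'(x) = -12*x**3 + 6*x + 1.
Then u(x)^2 = 9*x**8 - 18*x**6 - 6*x**5 - 9*x**4 + 6*x**3 + 19*x**2 + 6*x + 9 and u'(x)^2 = 144*x**6 - 144*x**4 - 24*x**3 + 36*x**2 + 12*x + 1.
Integrate each monomial from 0 to 3 using ∫_0^3 c·x^n dx = c·3^(n+1)/(n+1):
  ∫_0^3 u(x)^2 dx = ∫_0^3 (9*x^8 - 18*x^6 - 6*x^5 - 9*x^4 + 6*x^3 + 19*x^2 + 6*x + 9) dx. Term by term:
    ∫_0^3 9*x^8 dx = 19683;  ∫_0^3 -18*x^6 dx = -39366/7;  ∫_0^3 -6*x^5 dx = -729;
    ∫_0^3 -9*x^4 dx = -2187/5;  ∫_0^3 6*x^3 dx = 243/2;  ∫_0^3 19*x^2 dx = 171;
    ∫_0^3 6*x dx = 27;  ∫_0^3 9 dx = 27.
  Sum: 19683 − 39366/7 − 729 − 2187/5 + 243/2 + 171 + 27 + 27 = 926757/70.
  ∫_0^3 u'(x)^2 dx = ∫_0^3 (144*x^6 - 144*x^4 - 24*x^3 + 36*x^2 + 12*x + 1) dx. Term by term:
    ∫_0^3 144*x^6 dx = 314928/7;  ∫_0^3 -144*x^4 dx = -34992/5;  ∫_0^3 -24*x^3 dx = -486;
    ∫_0^3 36*x^2 dx = 324;  ∫_0^3 12*x dx = 54;  ∫_0^3 1 dx = 3.
  Sum: 314928/7 − 34992/5 − 486 + 324 + 54 + 3 = 1326021/35.
Adding: ||u||_{H^1}^2 = 926757/70 + 1326021/35 = 511257/10.


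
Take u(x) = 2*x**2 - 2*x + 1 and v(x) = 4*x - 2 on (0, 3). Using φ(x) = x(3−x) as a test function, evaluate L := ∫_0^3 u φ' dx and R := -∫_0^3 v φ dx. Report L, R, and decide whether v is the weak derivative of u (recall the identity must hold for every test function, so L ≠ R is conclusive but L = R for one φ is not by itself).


LHS = -18, RHS = -18. Yes, v = u' weakly.

u(x) = 2*x**2 - 2*x + 1, classical derivative u'(x) = 4*x - 2.
φ(x) = x(3−x), so φ'(x) = 3 - 2*x.
Note φ(0) = φ(3) = 0, so the boundary term u·φ vanishes.
LHS = ∫_0^3 u(x) φ'(x) dx = ∫_0^3 (-4*x^3 + 10*x^2 - 8*x + 3) dx. Term by term:
  ∫_0^3 -4*x^3 dx = -81;  ∫_0^3 10*x^2 dx = 90;  ∫_0^3 -8*x dx = -36;
  ∫_0^3 3 dx = 9.
Sum: -81 + 90 − 36 + 9 = -18.
So LHS = -18.
∫_0^3 v(x) φ(x) dx = ∫_0^3 (-4*x^3 + 14*x^2 - 6*x) dx. Term by term:
  ∫_0^3 -4*x^3 dx = -81;  ∫_0^3 14*x^2 dx = 126;  ∫_0^3 -6*x dx = -27.
Sum: -81 + 126 − 27 = 18.
So RHS = -∫_0^3 v(x) φ(x) dx = -18.
LHS = RHS, so the identity holds for this test φ.
Moreover u is smooth here and v(x) = u'(x) = 4*x - 2 pointwise, so the identity holds for every test function. Hence v is the weak derivative of u.


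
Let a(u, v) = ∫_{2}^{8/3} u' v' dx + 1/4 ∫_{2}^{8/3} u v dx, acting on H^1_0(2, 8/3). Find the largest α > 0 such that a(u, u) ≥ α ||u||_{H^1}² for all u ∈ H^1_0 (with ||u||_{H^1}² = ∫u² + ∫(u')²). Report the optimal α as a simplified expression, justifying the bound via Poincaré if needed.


α = (1 + 9*π^2)/(4 + 9*π^2)

Coercivity of a(·,·) on H^1_0(2, 8/3) means a(u, u) ≥ α ||u||_{H^1}² for every u ∈ H^1_0.
The interval has length L = 2/3, and Poincaré/coercivity depend only on L. Here a(u, u) = ∫(u')² + (1/4)·∫u².
Here 0 < c = 1/4 < 1. The condition a(u,u) ≥ α||u||_{H^1}² reads (1−α)∫(u')² ≥ (α−c)∫u². Any admissible α is ≤ 1 (rapidly oscillating u have ∫u²/∫(u')² → 0), and α = 1 would force 0 ≥ (1−c)∫u², impossible since c < 1; so 1−α > 0. By the sharp Poincaré inequality on H^1_0 of an interval of length L, ∫(u')² ≥ (π/L)²∫u² with equality for the first sine mode sin(π(x−x₀)/L) (x₀ the left endpoint), so the inequality holds for all u iff (1−α)(π/L)² ≥ α − c, i.e. α ≤ ((π/L)² + c)/((π/L)² + 1) = (1 + c(L/π)²)/(1 + (L/π)²). With (π/L)² = 9*π^2/4 and c = 1/4, the largest admissible constant is α = ((π/L)² + c)/((π/L)² + 1).
Simplifying, α = (1 + 9*π^2)/(4 + 9*π^2).


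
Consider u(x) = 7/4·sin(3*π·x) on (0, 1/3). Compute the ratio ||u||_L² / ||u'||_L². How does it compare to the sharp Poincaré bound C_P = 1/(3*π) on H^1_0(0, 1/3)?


||u||_L² / ||u'||_L² = 1/(3*π) = C_P.

u(x) = 7/4·sin(3*π·x), so u'(x) = 21*π*cos(3*π*x)/4.
Writing u(x) = A·sin(kπx/L) with A = 7/4 and k = 1, use ∫_0^L sin²(kπx/L) dx = L/2 and ∫_0^L cos²(kπx/L) dx = L/2.
u² = 49/16·sin²(3*π·x) and (u')² = 441*π^2/16·cos²(3*π·x), and each of sin², cos² integrates to L/2 = 1/6 over (0, 1/3).
∫_0^1/3 u² dx = 49/96, so ||u||_L² = 7*sqrt(6)/24.
∫_0^1/3 (u')² dx = 147*π^2/32, so ||u'||_L² = 7*sqrt(6)*π/8.
Ratio ||u||_L² / ||u'||_L² = 1/(3*π).
Sharp Poincaré constant on H^1_0(0, 1/3) is C_P = L/π = 1/(3*π), achieved by sin(3*π·x).
This is the k = 1 eigenfunction (up to amplitude), so the ratio equals the sharp Poincaré constant exactly.


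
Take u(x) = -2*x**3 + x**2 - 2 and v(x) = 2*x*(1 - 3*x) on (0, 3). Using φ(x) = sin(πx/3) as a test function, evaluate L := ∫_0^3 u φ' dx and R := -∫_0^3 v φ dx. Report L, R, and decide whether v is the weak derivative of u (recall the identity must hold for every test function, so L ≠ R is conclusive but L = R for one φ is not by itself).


LHS = -648/π^3 + 144/π, RHS = -648/π^3 + 144/π. Yes, v = u' weakly.

u(x) = -2*x**3 + x**2 - 2, classical derivative u'(x) = -6*x**2 + 2*x.
φ(x) = sin(πx/3), so φ'(x) = π*cos(π*x/3)/3.
Note φ(0) = φ(3) = 0, so the boundary term u·φ vanishes.
LHS = ∫_0^3 u(x) φ'(x) dx = ∫_0^3 (-2*π*x^3*cos(π*x/3)/3 + π*x^2*cos(π*x/3)/3 - 2*π*cos(π*x/3)/3) dx. Term by term:
  ∫_0^3 -2*π*cos(π*x/3)/3 dx = 0;  ∫_0^3 -2*π*x^3*cos(π*x/3)/3 dx = -648/π^3 + 162/π;  ∫_0^3 π*x^2*cos(π*x/3)/3 dx = -18/π.
Sum: 0 + -648/π^3 + 162/π − 18/π = -648/π^3 + 144/π.
So LHS = -648/π^3 + 144/π.
∫_0^3 v(x) φ(x) dx = ∫_0^3 (-6*x^2*sin(π*x/3) + 2*x*sin(π*x/3)) dx. Term by term:
  ∫_0^3 -6*x^2*sin(π*x/3) dx = -162/π + 648/π^3;  ∫_0^3 2*x*sin(π*x/3) dx = 18/π.
Sum: -162/π + 648/π^3 + 18/π = -144/π + 648/π^3.
So RHS = -∫_0^3 v(x) φ(x) dx = -648/π^3 + 144/π.
LHS = RHS, so the identity holds for this test φ.
Moreover u is smooth here and v(x) = u'(x) = -6*x**2 + 2*x pointwise, so the identity holds for every test function. Hence v is the weak derivative of u.


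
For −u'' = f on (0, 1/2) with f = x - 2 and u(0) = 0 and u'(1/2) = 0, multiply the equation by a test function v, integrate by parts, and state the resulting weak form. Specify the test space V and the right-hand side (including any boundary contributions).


V = {v ∈ H^1(0, 1/2) : v(0) = 0} (test functions vanish at x = 0 where u is specified); weak form: ∫_0^1/2 u'v' dx = ∫_0^1/2 (x - 2) v dx for all v ∈ V.

Multiply both sides by a test function v and integrate from 0 to 1/2:
  ∫_0^1/2 −u''(x) v(x) dx = ∫_0^1/2 f(x) v(x) dx.
Integrate the LHS by parts once:
  ∫_0^1/2 −u'' v dx = −[u'(x) v(x)]_0^1/2 + ∫_0^1/2 u'(x) v'(x) dx.
Thus ∫_0^1/2 u'(x) v'(x) dx = ∫_0^1/2 f(x) v(x) dx + [u'(x) v(x)]_0^1/2.
Choose V so that boundary terms are either known or forced to vanish.
Mixed BC: u(0) = 0 (Dirichlet) and u'(1/2) = 0 (Neumann). Define V = {v ∈ H^1(0, 1/2) : v(0) = 0}. Then [u' v]_0^1/2 = u'(1/2)·v(1/2) − u'(0)·0 = 0.
Weak formulation: find u (satisfying any essential BC) such that ∫_0^1/2 u'(x) v'(x) dx = ∫_0^1/2 f v dx for all v ∈ V (Dirichlet at 0 absorbed into V; the Neumann datum at x = 1/2 is zero, so no boundary term remains).
Substituting f(x) = x - 2, the right-hand side is ∫_0^1/2 (x - 2) v dx.


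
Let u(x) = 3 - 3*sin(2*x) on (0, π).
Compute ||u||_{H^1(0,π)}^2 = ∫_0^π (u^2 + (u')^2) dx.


||u||_{H^1(0,π)}^2 = 63*π/2

u'(x) = -6*cos(2*x).
Expand u² and (u')² and integrate term by term on (0, π), using: for integers n ≥ 1, ∫_0^π sin²(nx) dx = ∫_0^π cos²(nx) dx = π/2; for n ≠ n', ∫_0^π sin(nx)sin(n'x) dx = ∫_0^π cos(nx)cos(n'x) dx = 0; and by product-to-sum, ∫_0^π sin(nx)cos(n'x) dx = ½∫_0^π [sin((n+n')x) + sin((n−n')x)] dx, which is 0 when n+n' is even and 2n/(n²−n'²) when n+n' is odd (it need not vanish on (0, π)). For the constant mode: ∫_0^π 1 dx = π, ∫_0^π cos(nx) dx = 0, ∫_0^π sin(nx) dx = (1−(−1)^n)/n.
  u² squared terms: (3)²·∫1 dx = 9·π = 9*π;  (-3)²·∫sin(2x)² dx = 9·π/2 = 9*π/2.
  u² cross terms: 2·(3)·(-3)·∫1·sin(2x) dx = -18·(0) = 0.
  So ∫_0^π u² dx = 9*π + 9*π/2 + 0 = 27*π/2.
  (u')² squared terms: (-6)²·∫cos(2x)² dx = 36·π/2 = 18*π.
  So ∫_0^π (u')² dx = 18*π.
||u||_{H^1}^2 = (27*π/2) + (18*π) = 63*π/2.


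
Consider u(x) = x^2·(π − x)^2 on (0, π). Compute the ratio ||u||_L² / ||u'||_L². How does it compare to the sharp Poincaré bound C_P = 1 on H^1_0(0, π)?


||u||_L² / ||u'||_L² = sqrt(3)*π/6 < C_P = 1.

u(x) = x^2·(π − x)^2, so u'(x) = 2*x*(x - π)*(2*x - π).
u(x) = x^2·(π − x)^2 vanishes at x = 0 and x = π, so u ∈ H^1_0(0, π). Differentiate via the product rule and integrate the resulting polynomials term by term.
  ∫_0^π u² dx = ∫_0^π (x^8 - 4*π*x^7 + 6*π^2*x^6 - 4*π^3*x^5 + π^4*x^4) dx. Term by term:
    ∫_0^π x^8 dx = π^9/9;  ∫_0^π -4*π*x^7 dx = -π^9/2;  ∫_0^π 6*π^2*x^6 dx = 6*π^9/7;
    ∫_0^π -4*π^3*x^5 dx = -2*π^9/3;  ∫_0^π π^4*x^4 dx = π^9/5.
  Sum: π^9/9 − π^9/2 + 6*π^9/7 − 2*π^9/3 + π^9/5 = π^9/630.
  ∫_0^π (u')² dx = ∫_0^π (16*x^6 - 48*π*x^5 + 52*π^2*x^4 - 24*π^3*x^3 + 4*π^4*x^2) dx. Term by term:
    ∫_0^π 16*x^6 dx = 16*π^7/7;  ∫_0^π -48*π*x^5 dx = -8*π^7;  ∫_0^π 52*π^2*x^4 dx = 52*π^7/5;
    ∫_0^π -24*π^3*x^3 dx = -6*π^7;  ∫_0^π 4*π^4*x^2 dx = 4*π^7/3.
  Sum: 16*π^7/7 − 8*π^7 + 52*π^7/5 − 6*π^7 + 4*π^7/3 = 2*π^7/105.
∫_0^π u² dx = π^9/630, so ||u||_L² = sqrt(70)*π^(9/2)/210.
∫_0^π (u')² dx = 2*π^7/105, so ||u'||_L² = sqrt(210)*π^(7/2)/105.
Ratio ||u||_L² / ||u'||_L² = sqrt(3)*π/6.
Sharp Poincaré constant on H^1_0(0, π) is C_P = L/π = 1, achieved by sin(x).
A polynomial bump cannot attain the sharp Poincaré constant (only the first sine eigenfunction does), so the ratio is strictly less than C_P, consistent with ||u||_L² ≤ C_P ||u'||_L².


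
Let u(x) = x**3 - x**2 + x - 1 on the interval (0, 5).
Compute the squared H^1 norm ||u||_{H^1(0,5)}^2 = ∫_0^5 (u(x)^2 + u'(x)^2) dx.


||u||_{H^1}^2 = 240010/21

The H^1 norm (squared) on an interval (0, L) is
  ||u||_{H^1}^2 = ∫_0^L u(x)^2 dx + ∫_0^L u'(x)^2 dx.
Compute u'(x) = 3*x**2 - 2*x + 1.
Then u(x)^2 = x**6 - 2*x**5 + 3*x**4 - 4*x**3 + 3*x**2 - 2*x + 1 and u'(x)^2 = 9*x**4 - 12*x**3 + 10*x**2 - 4*x + 1.
Integrate each monomial from 0 to 5 using ∫_0^5 c·x^n dx = c·5^(n+1)/(n+1):
  ∫_0^5 u(x)^2 dx = ∫_0^5 (x^6 - 2*x^5 + 3*x^4 - 4*x^3 + 3*x^2 - 2*x + 1) dx. Term by term:
    ∫_0^5 x^6 dx = 78125/7;  ∫_0^5 -2*x^5 dx = -15625/3;  ∫_0^5 3*x^4 dx = 1875;
    ∫_0^5 -4*x^3 dx = -625;  ∫_0^5 3*x^2 dx = 125;  ∫_0^5 -2*x dx = -25;
    ∫_0^5 1 dx = 5.
  Sum: 78125/7 − 15625/3 + 1875 − 625 + 125 − 25 + 5 = 153455/21.
  ∫_0^5 u'(x)^2 dx = ∫_0^5 (9*x^4 - 12*x^3 + 10*x^2 - 4*x + 1) dx. Term by term:
    ∫_0^5 9*x^4 dx = 5625;  ∫_0^5 -12*x^3 dx = -1875;  ∫_0^5 10*x^2 dx = 1250/3;
    ∫_0^5 -4*x dx = -50;  ∫_0^5 1 dx = 5.
  Sum: 5625 − 1875 + 1250/3 − 50 + 5 = 12365/3.
Adding: ||u||_{H^1}^2 = 153455/21 + 12365/3 = 240010/21.


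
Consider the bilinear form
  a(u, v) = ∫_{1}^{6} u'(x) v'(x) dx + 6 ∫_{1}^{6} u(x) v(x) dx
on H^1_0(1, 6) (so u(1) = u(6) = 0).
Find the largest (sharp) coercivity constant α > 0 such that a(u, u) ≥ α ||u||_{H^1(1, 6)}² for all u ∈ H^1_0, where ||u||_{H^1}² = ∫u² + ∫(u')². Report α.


α = 1

Coercivity of a(·,·) on H^1_0(1, 6) means a(u, u) ≥ α ||u||_{H^1}² for every u ∈ H^1_0.
The interval has length L = 5, and Poincaré/coercivity depend only on L. Here a(u, u) = ∫(u')² + (6)·∫u².
Here c = 6 ≥ 1, so a(u,u) = ∫(u')² + c∫u² ≥ ∫(u')² + ∫u² = ||u||_{H^1}², i.e. α = 1 works. No larger α is possible: a(u,u) ≥ α||u||_{H^1}² means (1−α)∫(u')² ≥ (α−c)∫u², and for the modes u_n = sin(nπ(x−x₀)/L) (x₀ the left endpoint) one has ∫u_n²/∫(u_n')² = (L/(nπ))² → 0, so a(u_n,u_n)/||u_n||_{H^1}² → 1. Hence the optimal constant is α = 1.
Therefore α = 1.


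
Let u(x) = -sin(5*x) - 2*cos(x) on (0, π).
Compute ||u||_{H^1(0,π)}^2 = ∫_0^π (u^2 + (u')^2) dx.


||u||_{H^1(0,π)}^2 = 17*π

u'(x) = 2*sin(x) - 5*cos(5*x).
Expand u² and (u')² and integrate term by term on (0, π), using: for integers n ≥ 1, ∫_0^π sin²(nx) dx = ∫_0^π cos²(nx) dx = π/2; for n ≠ n', ∫_0^π sin(nx)sin(n'x) dx = ∫_0^π cos(nx)cos(n'x) dx = 0; and by product-to-sum, ∫_0^π sin(nx)cos(n'x) dx = ½∫_0^π [sin((n+n')x) + sin((n−n')x)] dx, which is 0 when n+n' is even and 2n/(n²−n'²) when n+n' is odd (it need not vanish on (0, π)).
  u² squared terms: (-1)²·∫sin(5x)² dx = 1·π/2 = π/2;  (-2)²·∫cos(x)² dx = 4·π/2 = 2*π.
  u² cross terms: 2·(-1)·(-2)·∫sin(5x)·cos(x) dx = 4·(0) = 0.
  So ∫_0^π u² dx = π/2 + 2*π + 0 = 5*π/2.
  (u')² squared terms: (-5)²·∫cos(5x)² dx = 25·π/2 = 25*π/2;  (2)²·∫sin(x)² dx = 4·π/2 = 2*π.
  (u')² cross terms: 2·(-5)·(2)·∫cos(5x)·sin(x) dx = -20·(0) = 0.
  So ∫_0^π (u')² dx = 25*π/2 + 2*π + 0 = 29*π/2.
||u||_{H^1}^2 = (5*π/2) + (29*π/2) = 17*π.


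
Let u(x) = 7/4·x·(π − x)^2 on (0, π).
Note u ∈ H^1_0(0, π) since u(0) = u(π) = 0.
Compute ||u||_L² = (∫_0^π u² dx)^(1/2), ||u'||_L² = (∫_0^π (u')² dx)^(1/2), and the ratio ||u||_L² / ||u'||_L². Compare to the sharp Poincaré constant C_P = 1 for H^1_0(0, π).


||u||_L² / ||u'||_L² = sqrt(14)*π/14 < C_P = 1.

u(x) = 7/4·x·(π − x)^2, so u'(x) = 7*(x - π)*(3*x - π)/4.
u(x) = 7/4·x·(π − x)^2 vanishes at x = 0 and x = π, so u ∈ H^1_0(0, π). Differentiate via the product rule and integrate the resulting polynomials term by term.
  ∫_0^π u² dx = ∫_0^π (49*x^6/16 - 49*π*x^5/4 + 147*π^2*x^4/8 - 49*π^3*x^3/4 + 49*π^4*x^2/16) dx. Term by term:
    ∫_0^π 49*x^6/16 dx = 7*π^7/16;  ∫_0^π -49*π*x^5/4 dx = -49*π^7/24;  ∫_0^π 147*π^2*x^4/8 dx = 147*π^7/40;
    ∫_0^π -49*π^3*x^3/4 dx = -49*π^7/16;  ∫_0^π 49*π^4*x^2/16 dx = 49*π^7/48.
  Sum: 7*π^7/16 − 49*π^7/24 + 147*π^7/40 − 49*π^7/16 + 49*π^7/48 = 7*π^7/240.
  ∫_0^π (u')² dx = ∫_0^π (441*x^4/16 - 147*π*x^3/2 + 539*π^2*x^2/8 - 49*π^3*x/2 + 49*π^4/16) dx. Term by term:
    ∫_0^π 441*x^4/16 dx = 441*π^5/80;  ∫_0^π -147*π*x^3/2 dx = -147*π^5/8;  ∫_0^π 539*π^2*x^2/8 dx = 539*π^5/24;
    ∫_0^π -49*π^3*x/2 dx = -49*π^5/4;  ∫_0^π 49*π^4/16 dx = 49*π^5/16.
  Sum: 441*π^5/80 − 147*π^5/8 + 539*π^5/24 − 49*π^5/4 + 49*π^5/16 = 49*π^5/120.
∫_0^π u² dx = 7*π^7/240, so ||u||_L² = sqrt(105)*π^(7/2)/60.
∫_0^π (u')² dx = 49*π^5/120, so ||u'||_L² = 7*sqrt(30)*π^(5/2)/60.
Ratio ||u||_L² / ||u'||_L² = sqrt(14)*π/14.
Sharp Poincaré constant on H^1_0(0, π) is C_P = L/π = 1, achieved by sin(x).
A polynomial bump cannot attain the sharp Poincaré constant (only the first sine eigenfunction does), so the ratio is strictly less than C_P, consistent with ||u||_L² ≤ C_P ||u'||_L².


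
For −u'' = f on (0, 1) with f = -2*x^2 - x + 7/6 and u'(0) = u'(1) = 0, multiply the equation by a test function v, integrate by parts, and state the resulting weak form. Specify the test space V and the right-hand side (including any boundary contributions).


V = H^1(0, 1) (no boundary constraint on v; u is determined up to an additive constant); weak form: ∫_0^1 u'v' dx = ∫_0^1 (-2*x^2 - x + 7/6) v dx for all v ∈ V.

Multiply both sides by a test function v and integrate from 0 to 1:
  ∫_0^1 −u''(x) v(x) dx = ∫_0^1 f(x) v(x) dx.
Integrate the LHS by parts once:
  ∫_0^1 −u'' v dx = −[u'(x) v(x)]_0^1 + ∫_0^1 u'(x) v'(x) dx.
Thus ∫_0^1 u'(x) v'(x) dx = ∫_0^1 f(x) v(x) dx + [u'(x) v(x)]_0^1.
Choose V so that boundary terms are either known or forced to vanish.
u has homogeneous Neumann: u'(0) = u'(1) = 0. So [u' v]_0^1 = 0·v(1) − 0·v(0) = 0 for any v; take V = H^1(0, 1).
Weak formulation: find u (satisfying any essential BC) such that ∫_0^1 u'(x) v'(x) dx = ∫_0^1 f v dx for all v ∈ V (homogeneous Neumann, so boundary terms vanish).
Substituting f(x) = -2*x^2 - x + 7/6, the right-hand side is ∫_0^1 (-2*x^2 - x + 7/6) v dx.
Compatibility check (pure Neumann): taking v ≡ 1 ∈ V gives 0 = ∫_0^1 f dx + (0) − (0), i.e. ∫_0^1 f dx must equal u'(0) − u'(1) = 0. Indeed ∫_0^1 (-2*x^2 - x + 7/6) dx = 0, so the data are compatible. The solution is then unique only up to an additive constant (fix it e.g. by requiring ∫_0^1 u dx = 0).


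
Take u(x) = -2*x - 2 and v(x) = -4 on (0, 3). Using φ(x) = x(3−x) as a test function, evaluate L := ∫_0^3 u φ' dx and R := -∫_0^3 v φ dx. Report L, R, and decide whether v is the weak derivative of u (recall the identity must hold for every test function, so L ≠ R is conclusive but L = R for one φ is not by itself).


LHS = 9, RHS = 18. No, v is not the weak derivative of u.

u(x) = -2*x - 2, classical derivative u'(x) = -2.
φ(x) = x(3−x), so φ'(x) = 3 - 2*x.
Note φ(0) = φ(3) = 0, so the boundary term u·φ vanishes.
LHS = ∫_0^3 u(x) φ'(x) dx = ∫_0^3 (4*x^2 - 2*x - 6) dx. Term by term:
  ∫_0^3 4*x^2 dx = 36;  ∫_0^3 -2*x dx = -9;  ∫_0^3 -6 dx = -18.
Sum: 36 − 9 − 18 = 9.
So LHS = 9.
∫_0^3 v(x) φ(x) dx = ∫_0^3 (4*x^2 - 12*x) dx. Term by term:
  ∫_0^3 4*x^2 dx = 36;  ∫_0^3 -12*x dx = -54.
Sum: 36 − 54 = -18.
So RHS = -∫_0^3 v(x) φ(x) dx = 18.
LHS − RHS = -9 ≠ 0, so the identity fails.
(For a valid weak derivative the identity must hold for EVERY test function, in particular this one. The failure shows v is NOT the weak derivative of u.)
Correct weak derivative would be u'(x) = -2.


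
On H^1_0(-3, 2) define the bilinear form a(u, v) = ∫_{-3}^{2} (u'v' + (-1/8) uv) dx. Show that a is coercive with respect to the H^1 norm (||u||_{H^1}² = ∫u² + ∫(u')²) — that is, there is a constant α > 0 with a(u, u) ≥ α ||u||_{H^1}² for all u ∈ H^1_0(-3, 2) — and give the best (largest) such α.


α = (-25/8 + π^2)/(π^2 + 25)

Coercivity of a(·,·) on H^1_0(-3, 2) means a(u, u) ≥ α ||u||_{H^1}² for every u ∈ H^1_0.
The interval has length L = 5, and Poincaré/coercivity depend only on L. Here a(u, u) = ∫(u')² + (-1/8)·∫u².
Here c = -1/8 < 0 with |c| < (π/L)² = π^2/25, so coercivity still holds. The condition a(u,u) ≥ α||u||_{H^1}² reads (1−α)∫(u')² ≥ (α−c)∫u². Any admissible α is ≤ 1 (rapidly oscillating u have ∫u²/∫(u')² → 0), and α = 1 would force 0 ≥ (1−c)∫u², impossible since c < 1; so 1−α > 0. By the sharp Poincaré inequality on H^1_0 of an interval of length L, ∫(u')² ≥ (π/L)²∫u² with equality for the first sine mode sin(π(x−x₀)/L) (x₀ the left endpoint), so the inequality holds for all u iff (1−α)(π/L)² ≥ α − c, i.e. α ≤ ((π/L)² + c)/((π/L)² + 1) = (1 + c(L/π)²)/(1 + (L/π)²). (Direct route, valid since c ≤ 0: Poincaré gives c∫u² ≥ c(L/π)²∫(u')², so a(u,u) ≥ (1 + c(L/π)²)∫(u')², while ||u||_{H^1}² ≤ (1 + (L/π)²)∫(u')²; dividing yields the same α.) With (π/L)² = π^2/25 and c = -1/8, the largest admissible constant is α = ((π/L)² + c)/((π/L)² + 1).
Simplifying, α = (-25/8 + π^2)/(π^2 + 25).


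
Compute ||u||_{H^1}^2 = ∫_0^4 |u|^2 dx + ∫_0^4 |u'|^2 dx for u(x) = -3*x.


||u||_{H^1}^2 = 228

The H^1 norm (squared) on an interval (0, L) is
  ||u||_{H^1}^2 = ∫_0^L u(x)^2 dx + ∫_0^L u'(x)^2 dx.
Compute u'(x) = -3.
Then u(x)^2 = 9*x**2 and u'(x)^2 = 9.
Integrate each monomial from 0 to 4 using ∫_0^4 c·x^n dx = c·4^(n+1)/(n+1):
  ∫_0^4 u(x)^2 dx = ∫_0^4 (9*x^2) dx. Term by term:
    ∫_0^4 9*x^2 dx = 192.
  ∫_0^4 u'(x)^2 dx = ∫_0^4 (9) dx. Term by term:
    ∫_0^4 9 dx = 36.
Adding: ||u||_{H^1}^2 = 192 + 36 = 228.


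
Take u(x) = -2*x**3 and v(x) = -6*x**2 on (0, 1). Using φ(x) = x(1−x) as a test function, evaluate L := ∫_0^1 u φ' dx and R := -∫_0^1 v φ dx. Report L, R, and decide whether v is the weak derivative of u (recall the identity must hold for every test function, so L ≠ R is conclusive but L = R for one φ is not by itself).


LHS = 3/10, RHS = 3/10. Yes, v = u' weakly.

u(x) = -2*x**3, classical derivative u'(x) = -6*x**2.
φ(x) = x(1−x), so φ'(x) = 1 - 2*x.
Note φ(0) = φ(1) = 0, so the boundary term u·φ vanishes.
LHS = ∫_0^1 u(x) φ'(x) dx = ∫_0^1 (4*x^4 - 2*x^3) dx. Term by term:
  ∫_0^1 4*x^4 dx = 4/5;  ∫_0^1 -2*x^3 dx = -1/2.
Sum: 4/5 − 1/2 = 3/10.
So LHS = 3/10.
∫_0^1 v(x) φ(x) dx = ∫_0^1 (6*x^4 - 6*x^3) dx. Term by term:
  ∫_0^1 6*x^4 dx = 6/5;  ∫_0^1 -6*x^3 dx = -3/2.
Sum: 6/5 − 3/2 = -3/10.
So RHS = -∫_0^1 v(x) φ(x) dx = 3/10.
LHS = RHS, so the identity holds for this test φ.
Moreover u is smooth here and v(x) = u'(x) = -6*x**2 pointwise, so the identity holds for every test function. Hence v is the weak derivative of u.


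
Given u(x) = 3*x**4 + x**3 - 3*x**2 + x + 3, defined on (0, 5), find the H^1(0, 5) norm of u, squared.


||u||_{H^1}^2 = 317847275/84

The H^1 norm (squared) on an interval (0, L) is
  ||u||_{H^1}^2 = ∫_0^L u(x)^2 dx + ∫_0^L u'(x)^2 dx.
Compute u'(x) = 12*x**3 + 3*x**2 - 6*x + 1.
Then u(x)^2 = 9*x**8 + 6*x**7 - 17*x**6 + 29*x**4 - 17*x**2 + 6*x + 9 and u'(x)^2 = 144*x**6 + 72*x**5 - 135*x**4 - 12*x**3 + 42*x**2 - 12*x + 1.
Integrate each monomial from 0 to 5 using ∫_0^5 c·x^n dx = c·5^(n+1)/(n+1):
  ∫_0^5 u(x)^2 dx = ∫_0^5 (9*x^8 + 6*x^7 - 17*x^6 + 29*x^4 - 17*x^2 + 6*x + 9) dx. Term by term:
    ∫_0^5 9*x^8 dx = 1953125;  ∫_0^5 6*x^7 dx = 1171875/4;  ∫_0^5 -17*x^6 dx = -1328125/7;
    ∫_0^5 29*x^4 dx = 18125;  ∫_0^5 -17*x^2 dx = -2125/3;  ∫_0^5 6*x dx = 75;
    ∫_0^5 9 dx = 45.
  Sum: 1953125 + 1171875/4 − 1328125/7 + 18125 − 2125/3 + 75 + 45 = 174207455/84.
  ∫_0^5 u'(x)^2 dx = ∫_0^5 (144*x^6 + 72*x^5 - 135*x^4 - 12*x^3 + 42*x^2 - 12*x + 1) dx. Term by term:
    ∫_0^5 144*x^6 dx = 11250000/7;  ∫_0^5 72*x^5 dx = 187500;  ∫_0^5 -135*x^4 dx = -84375;
    ∫_0^5 -12*x^3 dx = -1875;  ∫_0^5 42*x^2 dx = 1750;  ∫_0^5 -12*x dx = -150;
    ∫_0^5 1 dx = 5.
  Sum: 11250000/7 + 187500 − 84375 − 1875 + 1750 − 150 + 5 = 11969985/7.
Adding: ||u||_{H^1}^2 = 174207455/84 + 11969985/7 = 317847275/84.


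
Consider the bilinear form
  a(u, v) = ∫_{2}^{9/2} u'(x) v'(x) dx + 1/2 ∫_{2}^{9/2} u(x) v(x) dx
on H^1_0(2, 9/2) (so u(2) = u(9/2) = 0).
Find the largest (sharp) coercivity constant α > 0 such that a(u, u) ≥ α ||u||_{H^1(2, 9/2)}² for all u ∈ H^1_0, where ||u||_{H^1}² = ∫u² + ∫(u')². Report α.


α = (25 + 8*π^2)/(2*(25 + 4*π^2))

Coercivity of a(·,·) on H^1_0(2, 9/2) means a(u, u) ≥ α ||u||_{H^1}² for every u ∈ H^1_0.
The interval has length L = 5/2, and Poincaré/coercivity depend only on L. Here a(u, u) = ∫(u')² + (1/2)·∫u².
Here 0 < c = 1/2 < 1. The condition a(u,u) ≥ α||u||_{H^1}² reads (1−α)∫(u')² ≥ (α−c)∫u². Any admissible α is ≤ 1 (rapidly oscillating u have ∫u²/∫(u')² → 0), and α = 1 would force 0 ≥ (1−c)∫u², impossible since c < 1; so 1−α > 0. By the sharp Poincaré inequality on H^1_0 of an interval of length L, ∫(u')² ≥ (π/L)²∫u² with equality for the first sine mode sin(π(x−x₀)/L) (x₀ the left endpoint), so the inequality holds for all u iff (1−α)(π/L)² ≥ α − c, i.e. α ≤ ((π/L)² + c)/((π/L)² + 1) = (1 + c(L/π)²)/(1 + (L/π)²). With (π/L)² = 4*π^2/25 and c = 1/2, the largest admissible constant is α = ((π/L)² + c)/((π/L)² + 1).
Simplifying, α = (25 + 8*π^2)/(2*(25 + 4*π^2)).


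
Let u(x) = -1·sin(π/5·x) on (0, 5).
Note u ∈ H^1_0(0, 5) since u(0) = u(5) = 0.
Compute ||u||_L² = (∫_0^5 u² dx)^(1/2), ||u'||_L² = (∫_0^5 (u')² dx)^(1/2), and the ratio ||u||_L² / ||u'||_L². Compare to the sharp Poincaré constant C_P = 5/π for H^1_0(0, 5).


||u||_L² / ||u'||_L² = 5/π = C_P.

u(x) = -1·sin(π/5·x), so u'(x) = -π*cos(π*x/5)/5.
Writing u(x) = A·sin(kπx/L) with A = -1 and k = 1, use ∫_0^L sin²(kπx/L) dx = L/2 and ∫_0^L cos²(kπx/L) dx = L/2.
u² = 1·sin²(π/5·x) and (u')² = π^2/25·cos²(π/5·x), and each of sin², cos² integrates to L/2 = 5/2 over (0, 5).
∫_0^5 u² dx = 5/2, so ||u||_L² = sqrt(10)/2.
∫_0^5 (u')² dx = π^2/10, so ||u'||_L² = sqrt(10)*π/10.
Ratio ||u||_L² / ||u'||_L² = 5/π.
Sharp Poincaré constant on H^1_0(0, 5) is C_P = L/π = 5/π, achieved by sin(π/5·x).
This is the k = 1 eigenfunction (up to amplitude), so the ratio equals the sharp Poincaré constant exactly.


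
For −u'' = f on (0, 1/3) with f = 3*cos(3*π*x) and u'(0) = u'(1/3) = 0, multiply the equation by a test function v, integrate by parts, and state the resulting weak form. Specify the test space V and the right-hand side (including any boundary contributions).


V = H^1(0, 1/3) (no boundary constraint on v; u is determined up to an additive constant); weak form: ∫_0^1/3 u'v' dx = ∫_0^1/3 (3*cos(3*π*x)) v dx for all v ∈ V.

Multiply both sides by a test function v and integrate from 0 to 1/3:
  ∫_0^1/3 −u''(x) v(x) dx = ∫_0^1/3 f(x) v(x) dx.
Integrate the LHS by parts once:
  ∫_0^1/3 −u'' v dx = −[u'(x) v(x)]_0^1/3 + ∫_0^1/3 u'(x) v'(x) dx.
Thus ∫_0^1/3 u'(x) v'(x) dx = ∫_0^1/3 f(x) v(x) dx + [u'(x) v(x)]_0^1/3.
Choose V so that boundary terms are either known or forced to vanish.
u has homogeneous Neumann: u'(0) = u'(1/3) = 0. So [u' v]_0^1/3 = 0·v(1/3) − 0·v(0) = 0 for any v; take V = H^1(0, 1/3).
Weak formulation: find u (satisfying any essential BC) such that ∫_0^1/3 u'(x) v'(x) dx = ∫_0^1/3 f v dx for all v ∈ V (homogeneous Neumann, so boundary terms vanish).
Substituting f(x) = 3*cos(3*π*x), the right-hand side is ∫_0^1/3 (3*cos(3*π*x)) v dx.
Compatibility check (pure Neumann): taking v ≡ 1 ∈ V gives 0 = ∫_0^1/3 f dx + (0) − (0), i.e. ∫_0^1/3 f dx must equal u'(0) − u'(1/3) = 0. Indeed ∫_0^1/3 (3*cos(3*π*x)) dx = 0, so the data are compatible. The solution is then unique only up to an additive constant (fix it e.g. by requiring ∫_0^1/3 u dx = 0).
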